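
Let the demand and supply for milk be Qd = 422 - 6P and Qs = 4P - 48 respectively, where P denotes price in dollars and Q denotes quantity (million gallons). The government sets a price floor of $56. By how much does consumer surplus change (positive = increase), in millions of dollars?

-1017

Setting quantity demanded equal to quantity supplied, 422 - 6P = 4P - 48, gives P* = 47 and Q* = 140.
Since 56 > 47, the floor is binding.
At P = 56: Qd = 422 - 6·56 = 86 and Qs = 4·56 - 48 = 176.
Consumer surplus without the control is ½ · (211/3 - 47) · 140 = 4900/3.
With the floor, consumers buy 86 units at 56, so CS = ½ · (211/3 - 56) · 86 = 1849/3.
Change in consumer surplus = 1849/3 - 4900/3 = -1017.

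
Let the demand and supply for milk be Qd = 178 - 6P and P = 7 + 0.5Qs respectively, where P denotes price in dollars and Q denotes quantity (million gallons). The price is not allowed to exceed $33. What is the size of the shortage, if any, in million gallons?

Rearranging supply gives Qs = 2P - 14. Without the control the market clears where 178 - 6P = 2P - 14, i.e. P* = 24 and Q* = 34.
Since 33 is above P* = 24, the ceiling does not bind and the free-market outcome prevails.
Since the control does not bind, there is no shortage.

0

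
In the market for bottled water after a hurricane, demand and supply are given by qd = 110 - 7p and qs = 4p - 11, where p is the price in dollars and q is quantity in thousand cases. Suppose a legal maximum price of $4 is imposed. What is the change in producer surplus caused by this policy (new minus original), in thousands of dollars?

Without the control the market clears where 110 - 7p = 4p - 11, i.e. p* = 11 and q* = 33.
Because the ceiling (4) lies below the market-clearing price, it is binding.
At p = 4: qd = 110 - 7·4 = 82 and qs = 4·4 - 11 = 5.
Producer surplus without the control is ½ · (11 - 2.75) · 33 = 136.125.
With the ceiling, producers sell 5 units at 4, so PS = ½ · (4 - 2.75) · 5 = 3.125.
Change in producer surplus = 3.125 - 136.125 = -133.

-133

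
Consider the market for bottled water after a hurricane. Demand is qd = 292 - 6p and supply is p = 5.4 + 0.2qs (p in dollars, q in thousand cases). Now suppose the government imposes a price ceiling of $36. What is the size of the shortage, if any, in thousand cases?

Rearranging supply gives qs = 5p - 27. Equilibrium: 292 - 6p = 5p - 27, so 319 = 11p and p* = 29, q* = 118.
Since 36 is above p* = 29, the ceiling does not bind and the free-market outcome prevails.
Since the control does not bind, there is no shortage.

0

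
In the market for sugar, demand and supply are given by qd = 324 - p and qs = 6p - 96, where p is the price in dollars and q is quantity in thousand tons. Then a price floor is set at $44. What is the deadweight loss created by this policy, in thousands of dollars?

In a free market, 324 - p = 6p - 96 gives the equilibrium p* = 60, q* = 264.
The floor of 44 is below the equilibrium price 60, so it is not binding; the market clears at p* = 60, q* = 264.
Since the control does not bind, no trades are prevented and deadweight loss is zero.

0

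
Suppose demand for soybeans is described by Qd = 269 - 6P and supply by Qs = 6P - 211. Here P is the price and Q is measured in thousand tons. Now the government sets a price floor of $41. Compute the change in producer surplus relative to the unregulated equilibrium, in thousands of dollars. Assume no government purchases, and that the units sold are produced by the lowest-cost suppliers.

Without the control the market clears where 269 - 6P = 6P - 211, i.e. P* = 40 and Q* = 29.
The floor of 41 is above the equilibrium price 40, so it binds.
At P = 41: Qd = 269 - 6·41 = 23 and Qs = 6·41 - 211 = 35.
Producer surplus without the control is ½ · (40 - 211/6) · 29 = 841/12.
With the floor, 23 units are sold at 41. The supply price at Q = 23 is 39, so PS = ½ · [(41 - 211/6) + (41 - 39)] · 23 = 1081/12.
Change in producer surplus = 1081/12 - 841/12 = 20.

20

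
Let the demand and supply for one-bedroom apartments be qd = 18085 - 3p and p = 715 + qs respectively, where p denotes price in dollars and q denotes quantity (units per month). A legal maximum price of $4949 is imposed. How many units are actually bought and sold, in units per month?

Rearranging supply gives qs = p - 715. Without the control the market clears where 18085 - 3p = p - 715, i.e. p* = 4700 and q* = 3985.
The ceiling of 4949 is above the equilibrium price 4700, so it is not binding; the market clears at p* = 4700, q* = 3985.

3985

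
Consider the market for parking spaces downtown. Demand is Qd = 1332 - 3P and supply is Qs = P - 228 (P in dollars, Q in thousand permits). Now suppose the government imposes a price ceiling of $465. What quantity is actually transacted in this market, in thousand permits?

162

In a free market, 1332 - 3P = P - 228 gives the equilibrium P* = 390, Q* = 162.
The ceiling of 465 is above the equilibrium price 390, so it is not binding; the market clears at P* = 390, Q* = 162.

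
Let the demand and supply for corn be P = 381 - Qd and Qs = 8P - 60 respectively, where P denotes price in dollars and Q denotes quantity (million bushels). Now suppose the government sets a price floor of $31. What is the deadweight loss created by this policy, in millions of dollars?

Rearranging demand gives Qd = 381 - P. In a free market, 381 - P = 8P - 60 gives the equilibrium P* = 49, Q* = 332.
Since 31 is below P* = 49, the floor does not bind and the free-market outcome prevails.
Since the control does not bind, no trades are prevented and deadweight loss is zero.

0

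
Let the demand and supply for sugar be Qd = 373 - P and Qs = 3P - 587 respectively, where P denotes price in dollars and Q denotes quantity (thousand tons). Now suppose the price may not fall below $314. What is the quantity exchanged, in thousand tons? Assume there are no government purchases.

59

In a free market, 373 - P = 3P - 587 gives the equilibrium P* = 240, Q* = 133.
Since 314 > 240, the floor is binding.
At P = 314: Qd = 373 - 314 = 59 and Qs = 3·314 - 587 = 355.
The quantity actually transacted is the short side, demand: 59.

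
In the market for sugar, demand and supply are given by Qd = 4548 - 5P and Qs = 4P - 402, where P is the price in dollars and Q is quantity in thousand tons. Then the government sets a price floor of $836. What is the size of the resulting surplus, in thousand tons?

2574

Without the control the market clears where 4548 - 5P = 4P - 402, i.e. P* = 550 and Q* = 1798.
Because the floor (836) lies above the market-clearing price, it is binding.
At P = 836: Qd = 4548 - 5·836 = 368 and Qs = 4·836 - 402 = 2942.
Surplus = Qs - Qd = 2942 - 368 = 2574.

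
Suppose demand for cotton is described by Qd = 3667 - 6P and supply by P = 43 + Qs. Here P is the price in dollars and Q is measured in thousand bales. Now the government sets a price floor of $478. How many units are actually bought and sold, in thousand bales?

Rearranging supply gives Qs = P - 43. Equilibrium: 3667 - 6P = P - 43, so 3710 = 7P and P* = 530, Q* = 487.
Since 478 is below P* = 530, the floor does not bind and the free-market outcome prevails.

487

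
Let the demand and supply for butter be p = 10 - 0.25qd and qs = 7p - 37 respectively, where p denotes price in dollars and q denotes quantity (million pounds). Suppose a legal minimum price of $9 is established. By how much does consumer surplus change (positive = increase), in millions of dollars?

Rearranging demand gives qd = 40 - 4p. Without the control the market clears where 40 - 4p = 7p - 37, i.e. p* = 7 and q* = 12.
Since 9 > 7, the floor is binding.
At p = 9: qd = 40 - 4·9 = 4 and qs = 7·9 - 37 = 26.
Consumer surplus without the control is ½ · (10 - 7) · 12 = 18.
With the floor, consumers buy 4 units at 9, so CS = ½ · (10 - 9) · 4 = 2.
Change in consumer surplus = 2 - 18 = -16.

-16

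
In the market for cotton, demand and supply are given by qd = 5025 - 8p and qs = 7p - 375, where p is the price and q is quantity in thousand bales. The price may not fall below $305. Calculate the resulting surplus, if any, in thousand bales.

Without the control the market clears where 5025 - 8p = 7p - 375, i.e. p* = 360 and q* = 2145.
The floor of 305 is below the equilibrium price 360, so it is not binding; the market clears at p* = 360, q* = 2145.
Since the control does not bind, there is no surplus.

0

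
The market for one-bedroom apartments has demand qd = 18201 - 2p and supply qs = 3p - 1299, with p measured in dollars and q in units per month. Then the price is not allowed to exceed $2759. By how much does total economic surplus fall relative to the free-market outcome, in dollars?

Setting quantity demanded equal to quantity supplied, 18201 - 2p = 3p - 1299, gives p* = 3900 and q* = 10401.
Because the ceiling (2759) lies below the market-clearing price, it is binding.
At p = 2759: qd = 18201 - 2·2759 = 12683 and qs = 3·2759 - 1299 = 6978.
Quantity traded falls to 6978. At q = 6978 the demand price is (18201 - 6978)/2 = 5611.5 and the supply price is (1299 + 6978)/3 = 2759.
Deadweight loss = ½ · (5611.5 - 2759) · (10401 - 6978) = ½ · 2852.5 · 3423 = 4882053.75.

4882053.75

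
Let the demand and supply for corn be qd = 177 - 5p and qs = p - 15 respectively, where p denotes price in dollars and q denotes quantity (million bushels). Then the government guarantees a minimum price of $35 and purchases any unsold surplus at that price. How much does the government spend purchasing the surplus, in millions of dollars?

In a free market, 177 - 5p = p - 15 gives the equilibrium p* = 32, q* = 17.
The floor of 35 is above the equilibrium price 32, so it binds.
At p = 35: qd = 177 - 5·35 = 2 and qs = 35 - 15 = 20.
Surplus = qs - qd = 18.
Government expenditure = surplus × support price = 18 × 35 = 630.

630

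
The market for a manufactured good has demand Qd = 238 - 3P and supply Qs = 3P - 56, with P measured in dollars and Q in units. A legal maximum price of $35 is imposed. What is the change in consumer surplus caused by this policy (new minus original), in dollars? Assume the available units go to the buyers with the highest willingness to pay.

Equilibrium: 238 - 3P = 3P - 56, so 294 = 6P and P* = 49, Q* = 91.
Because the ceiling (35) lies below the market-clearing price, it is binding.
At P = 35: Qd = 238 - 3·35 = 133 and Qs = 3·35 - 56 = 49.
Consumer surplus without the control is ½ · (238/3 - 49) · 91 = 8281/6.
With the ceiling, 49 units are sold at 35 (assume they go to the highest-value buyers). The demand price at Q = 49 is 63, so CS = ½ · [(238/3 - 35) + (63 - 35)] · 49 = 10633/6.
Change in consumer surplus = 10633/6 - 8281/6 = 392.

392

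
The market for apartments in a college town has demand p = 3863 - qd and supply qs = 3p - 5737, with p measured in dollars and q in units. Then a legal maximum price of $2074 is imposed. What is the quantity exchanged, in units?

Rearranging demand gives qd = 3863 - p. In a free market, 3863 - p = 3p - 5737 gives the equilibrium p* = 2400, q* = 1463.
The ceiling of 2074 is below the equilibrium price 2400, so it binds.
At p = 2074: qd = 3863 - 2074 = 1789 and qs = 3·2074 - 5737 = 485.
The quantity actually transacted is the short side, supply: 485.

485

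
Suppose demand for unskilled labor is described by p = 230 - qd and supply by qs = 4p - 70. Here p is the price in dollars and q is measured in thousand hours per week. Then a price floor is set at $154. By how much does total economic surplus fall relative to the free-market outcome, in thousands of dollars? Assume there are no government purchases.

Rearranging demand gives qd = 230 - p. In a free market, 230 - p = 4p - 70 gives the equilibrium p* = 60, q* = 170.
Because the floor (154) lies above the market-clearing price, it is binding.
At p = 154: qd = 230 - 154 = 76 and qs = 4·154 - 70 = 546.
Quantity traded falls to 76. At q = 76 the demand price is 230 - 76 = 154 and the supply price is (70 + 76)/4 = 36.5.
Deadweight loss = ½ · (154 - 36.5) · (170 - 76) = ½ · 117.5 · 94 = 5522.5.

5522.5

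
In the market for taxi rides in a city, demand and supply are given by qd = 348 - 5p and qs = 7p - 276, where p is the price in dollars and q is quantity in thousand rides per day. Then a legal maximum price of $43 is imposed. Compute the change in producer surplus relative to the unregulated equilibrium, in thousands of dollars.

Setting quantity demanded equal to quantity supplied, 348 - 5p = 7p - 276, gives p* = 52 and q* = 88.
The ceiling of 43 is below the equilibrium price 52, so it binds.
At p = 43: qd = 348 - 5·43 = 133 and qs = 7·43 - 276 = 25.
Producer surplus without the control is ½ · (52 - 276/7) · 88 = 3872/7.
With the ceiling, producers sell 25 units at 43, so PS = ½ · (43 - 276/7) · 25 = 625/14.
Change in producer surplus = 625/14 - 3872/7 = -508.5.

-508.5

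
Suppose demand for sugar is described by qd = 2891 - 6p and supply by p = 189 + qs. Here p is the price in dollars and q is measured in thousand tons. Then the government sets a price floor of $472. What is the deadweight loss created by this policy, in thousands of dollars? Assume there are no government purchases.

Rearranging supply gives qs = p - 189. Without the control the market clears where 2891 - 6p = p - 189, i.e. p* = 440 and q* = 251.
Since 472 > 440, the floor is binding.
At p = 472: qd = 2891 - 6·472 = 59 and qs = 472 - 189 = 283.
Quantity traded falls to 59. At q = 59 the demand price is (2891 - 59)/6 = 472 and the supply price is 189 + 59 = 248.
Deadweight loss = ½ · (472 - 248) · (251 - 59) = ½ · 224 · 192 = 21504.

21504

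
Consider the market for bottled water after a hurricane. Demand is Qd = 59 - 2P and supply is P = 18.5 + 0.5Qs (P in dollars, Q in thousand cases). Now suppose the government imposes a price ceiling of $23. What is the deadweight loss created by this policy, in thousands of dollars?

Rearranging supply gives Qs = 2P - 37. Without the control the market clears where 59 - 2P = 2P - 37, i.e. P* = 24 and Q* = 11.
Since 23 < 24, the ceiling is binding.
At P = 23: Qd = 59 - 2·23 = 13 and Qs = 2·23 - 37 = 9.
Quantity traded falls to 9. At Q = 9 the demand price is (59 - 9)/2 = 25 and the supply price is (37 + 9)/2 = 23.
Deadweight loss = ½ · (25 - 23) · (11 - 9) = ½ · 2 · 2 = 2.

2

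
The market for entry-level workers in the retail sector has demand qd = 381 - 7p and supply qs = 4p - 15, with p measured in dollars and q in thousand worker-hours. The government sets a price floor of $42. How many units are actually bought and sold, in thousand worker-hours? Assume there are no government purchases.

In a free market, 381 - 7p = 4p - 15 gives the equilibrium p* = 36, q* = 129.
The floor of 42 is above the equilibrium price 36, so it binds.
At p = 42: qd = 381 - 7·42 = 87 and qs = 4·42 - 15 = 153.
The quantity actually transacted is the short side, demand: 87.

87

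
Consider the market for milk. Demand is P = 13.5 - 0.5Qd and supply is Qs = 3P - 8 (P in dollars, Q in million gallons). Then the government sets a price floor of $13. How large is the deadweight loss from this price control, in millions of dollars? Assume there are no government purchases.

Rearranging demand gives Qd = 27 - 2P. Without the control the market clears where 27 - 2P = 3P - 8, i.e. P* = 7 and Q* = 13.
The floor of 13 is above the equilibrium price 7, so it binds.
At P = 13: Qd = 27 - 2·13 = 1 and Qs = 3·13 - 8 = 31.
Quantity traded falls to 1. At Q = 1 the demand price is (27 - 1)/2 = 13 and the supply price is (8 + 1)/3 = 3.
Deadweight loss = ½ · (13 - 3) · (13 - 1) = ½ · 10 · 12 = 60.

60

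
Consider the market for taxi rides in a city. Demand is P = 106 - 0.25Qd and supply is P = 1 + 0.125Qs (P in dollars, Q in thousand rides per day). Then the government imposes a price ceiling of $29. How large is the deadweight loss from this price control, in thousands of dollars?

Rearranging demand gives Qd = 424 - 4P; rearranging supply gives Qs = 8P - 8. Without the control the market clears where 424 - 4P = 8P - 8, i.e. P* = 36 and Q* = 280.
Because the ceiling (29) lies below the market-clearing price, it is binding.
At P = 29: Qd = 424 - 4·29 = 308 and Qs = 8·29 - 8 = 224.
Quantity traded falls to 224. At Q = 224 the demand price is (424 - 224)/4 = 50 and the supply price is (8 + 224)/8 = 29.
Deadweight loss = ½ · (50 - 29) · (280 - 224) = ½ · 21 · 56 = 588.

588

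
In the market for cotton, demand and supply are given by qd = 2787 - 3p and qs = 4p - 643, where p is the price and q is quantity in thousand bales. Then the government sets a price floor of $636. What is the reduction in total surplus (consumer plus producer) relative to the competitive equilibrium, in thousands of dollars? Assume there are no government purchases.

55954.5

In a free market, 2787 - 3p = 4p - 643 gives the equilibrium p* = 490, q* = 1317.
Because the floor (636) lies above the market-clearing price, it is binding.
At p = 636: qd = 2787 - 3·636 = 879 and qs = 4·636 - 643 = 1901.
Quantity traded falls to 879. At q = 879 the demand price is (2787 - 879)/3 = 636 and the supply price is (643 + 879)/4 = 380.5.
Deadweight loss = ½ · (636 - 380.5) · (1317 - 879) = ½ · 255.5 · 438 = 55954.5.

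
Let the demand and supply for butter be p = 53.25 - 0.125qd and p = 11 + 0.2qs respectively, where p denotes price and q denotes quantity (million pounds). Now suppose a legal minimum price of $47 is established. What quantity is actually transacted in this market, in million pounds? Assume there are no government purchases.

Rearranging demand gives qd = 426 - 8p; rearranging supply gives qs = 5p - 55. Equilibrium: 426 - 8p = 5p - 55, so 481 = 13p and p* = 37, q* = 130.
Since 47 > 37, the floor is binding.
At p = 47: qd = 426 - 8·47 = 50 and qs = 5·47 - 55 = 180.
The quantity actually transacted is the short side, demand: 50.

50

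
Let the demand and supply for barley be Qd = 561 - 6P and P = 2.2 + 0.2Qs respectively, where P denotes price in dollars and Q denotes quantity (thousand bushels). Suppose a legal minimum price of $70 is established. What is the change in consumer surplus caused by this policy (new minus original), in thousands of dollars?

Rearranging supply gives Qs = 5P - 11. Equilibrium: 561 - 6P = 5P - 11, so 572 = 11P and P* = 52, Q* = 249.
Because the floor (70) lies above the market-clearing price, it is binding.
At P = 70: Qd = 561 - 6·70 = 141 and Qs = 5·70 - 11 = 339.
Consumer surplus without the control is ½ · (93.5 - 52) · 249 = 5166.75.
With the floor, consumers buy 141 units at 70, so CS = ½ · (93.5 - 70) · 141 = 1656.75.
Change in consumer surplus = 1656.75 - 5166.75 = -3510.

-3510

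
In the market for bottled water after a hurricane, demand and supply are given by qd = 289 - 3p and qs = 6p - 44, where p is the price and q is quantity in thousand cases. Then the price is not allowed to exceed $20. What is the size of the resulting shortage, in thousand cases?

153

Equilibrium: 289 - 3p = 6p - 44, so 333 = 9p and p* = 37, q* = 178.
The ceiling of 20 is below the equilibrium price 37, so it binds.
At p = 20: qd = 289 - 3·20 = 229 and qs = 6·20 - 44 = 76.
Shortage = qd - qs = 229 - 76 = 153.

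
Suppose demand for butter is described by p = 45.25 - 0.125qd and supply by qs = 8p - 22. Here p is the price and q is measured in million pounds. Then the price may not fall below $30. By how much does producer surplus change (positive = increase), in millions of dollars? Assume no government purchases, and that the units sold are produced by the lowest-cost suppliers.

588

Rearranging demand gives qd = 362 - 8p. Setting quantity demanded equal to quantity supplied, 362 - 8p = 8p - 22, gives p* = 24 and q* = 170.
The floor of 30 is above the equilibrium price 24, so it binds.
At p = 30: qd = 362 - 8·30 = 122 and qs = 8·30 - 22 = 218.
Producer surplus without the control is ½ · (24 - 2.75) · 170 = 1806.25.
With the floor, 122 units are sold at 30. The supply price at q = 122 is 18, so PS = ½ · [(30 - 2.75) + (30 - 18)] · 122 = 2394.25.
Change in producer surplus = 2394.25 - 1806.25 = 588.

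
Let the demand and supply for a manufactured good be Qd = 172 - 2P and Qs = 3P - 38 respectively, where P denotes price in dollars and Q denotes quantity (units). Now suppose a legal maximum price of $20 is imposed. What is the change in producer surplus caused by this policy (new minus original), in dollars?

Equilibrium: 172 - 2P = 3P - 38, so 210 = 5P and P* = 42, Q* = 88.
Because the ceiling (20) lies below the market-clearing price, it is binding.
At P = 20: Qd = 172 - 2·20 = 132 and Qs = 3·20 - 38 = 22.
Producer surplus without the control is ½ · (42 - 38/3) · 88 = 3872/3.
With the ceiling, producers sell 22 units at 20, so PS = ½ · (20 - 38/3) · 22 = 242/3.
Change in producer surplus = 242/3 - 3872/3 = -1210.

-1210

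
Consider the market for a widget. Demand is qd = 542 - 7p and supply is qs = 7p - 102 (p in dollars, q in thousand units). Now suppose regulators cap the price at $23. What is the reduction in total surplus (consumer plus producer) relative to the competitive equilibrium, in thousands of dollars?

3703

Without the control the market clears where 542 - 7p = 7p - 102, i.e. p* = 46 and q* = 220.
The ceiling of 23 is below the equilibrium price 46, so it binds.
At p = 23: qd = 542 - 7·23 = 381 and qs = 7·23 - 102 = 59.
Quantity traded falls to 59. At q = 59 the demand price is (542 - 59)/7 = 69 and the supply price is (102 + 59)/7 = 23.
Deadweight loss = ½ · (69 - 23) · (220 - 59) = ½ · 46 · 161 = 3703.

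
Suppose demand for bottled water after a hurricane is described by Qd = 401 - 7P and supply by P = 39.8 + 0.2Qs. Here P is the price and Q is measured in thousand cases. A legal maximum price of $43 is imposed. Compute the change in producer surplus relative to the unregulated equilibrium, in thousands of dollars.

Rearranging supply gives Qs = 5P - 199. In a free market, 401 - 7P = 5P - 199 gives the equilibrium P* = 50, Q* = 51.
The ceiling of 43 is below the equilibrium price 50, so it binds.
At P = 43: Qd = 401 - 7·43 = 100 and Qs = 5·43 - 199 = 16.
Producer surplus without the control is ½ · (50 - 39.8) · 51 = 260.1.
With the ceiling, producers sell 16 units at 43, so PS = ½ · (43 - 39.8) · 16 = 25.6.
Change in producer surplus = 25.6 - 260.1 = -234.5.

-234.5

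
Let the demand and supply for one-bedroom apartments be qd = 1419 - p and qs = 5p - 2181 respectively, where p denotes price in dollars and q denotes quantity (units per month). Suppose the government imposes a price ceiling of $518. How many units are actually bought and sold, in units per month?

Setting quantity demanded equal to quantity supplied, 1419 - p = 5p - 2181, gives p* = 600 and q* = 819.
Because the ceiling (518) lies below the market-clearing price, it is binding.
At p = 518: qd = 1419 - 518 = 901 and qs = 5·518 - 2181 = 409.
The quantity actually transacted is the short side, supply: 409.

409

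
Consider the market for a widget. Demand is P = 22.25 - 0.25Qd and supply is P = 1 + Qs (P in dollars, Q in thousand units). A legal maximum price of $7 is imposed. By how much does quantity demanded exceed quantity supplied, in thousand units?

Rearranging demand gives Qd = 89 - 4P; rearranging supply gives Qs = P - 1. Setting quantity demanded equal to quantity supplied, 89 - 4P = P - 1, gives P* = 18 and Q* = 17.
Because the ceiling (7) lies below the market-clearing price, it is binding.
At P = 7: Qd = 89 - 4·7 = 61 and Qs = 7 - 1 = 6.
Shortage = Qd - Qs = 61 - 6 = 55.

55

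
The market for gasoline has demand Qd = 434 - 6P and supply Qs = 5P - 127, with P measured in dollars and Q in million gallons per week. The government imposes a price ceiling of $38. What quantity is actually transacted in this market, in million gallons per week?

In a free market, 434 - 6P = 5P - 127 gives the equilibrium P* = 51, Q* = 128.
The ceiling of 38 is below the equilibrium price 51, so it binds.
At P = 38: Qd = 434 - 6·38 = 206 and Qs = 5·38 - 127 = 63.
The quantity actually transacted is the short side, supply: 63.

63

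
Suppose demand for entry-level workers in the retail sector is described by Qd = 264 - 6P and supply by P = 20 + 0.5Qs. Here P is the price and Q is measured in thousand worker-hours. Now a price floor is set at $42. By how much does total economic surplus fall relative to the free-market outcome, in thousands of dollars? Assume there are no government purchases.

192

Rearranging supply gives Qs = 2P - 40. Equilibrium: 264 - 6P = 2P - 40, so 304 = 8P and P* = 38, Q* = 36.
Since 42 > 38, the floor is binding.
At P = 42: Qd = 264 - 6·42 = 12 and Qs = 2·42 - 40 = 44.
Quantity traded falls to 12. At Q = 12 the demand price is (264 - 12)/6 = 42 and the supply price is (40 + 12)/2 = 26.
Deadweight loss = ½ · (42 - 26) · (36 - 12) = ½ · 16 · 24 = 192.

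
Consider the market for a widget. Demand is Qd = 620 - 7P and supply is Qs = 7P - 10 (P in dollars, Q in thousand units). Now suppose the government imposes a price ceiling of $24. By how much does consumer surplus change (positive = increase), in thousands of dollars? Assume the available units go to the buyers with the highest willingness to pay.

Setting quantity demanded equal to quantity supplied, 620 - 7P = 7P - 10, gives P* = 45 and Q* = 305.
Since 24 < 45, the ceiling is binding.
At P = 24: Qd = 620 - 7·24 = 452 and Qs = 7·24 - 10 = 158.
Consumer surplus without the control is ½ · (620/7 - 45) · 305 = 93025/14.
With the ceiling, 158 units are sold at 24 (assume they go to the highest-value buyers). The demand price at Q = 158 is 66, so CS = ½ · [(620/7 - 24) + (66 - 24)] · 158 = 58934/7.
Change in consumer surplus = 58934/7 - 93025/14 = 1774.5.

1774.5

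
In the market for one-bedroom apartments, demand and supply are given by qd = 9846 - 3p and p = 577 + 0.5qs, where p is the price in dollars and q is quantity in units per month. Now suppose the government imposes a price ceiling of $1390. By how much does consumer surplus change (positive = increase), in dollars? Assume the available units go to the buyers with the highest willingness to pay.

Rearranging supply gives qs = 2p - 1154. Setting quantity demanded equal to quantity supplied, 9846 - 3p = 2p - 1154, gives p* = 2200 and q* = 3246.
Since 1390 < 2200, the ceiling is binding.
At p = 1390: qd = 9846 - 3·1390 = 5676 and qs = 2·1390 - 1154 = 1626.
Consumer surplus without the control is ½ · (3282 - 2200) · 3246 = 1756086.
With the ceiling, 1626 units are sold at 1390 (assume they go to the highest-value buyers). The demand price at q = 1626 is 2740, so CS = ½ · [(3282 - 1390) + (2740 - 1390)] · 1626 = 2635746.
Change in consumer surplus = 2635746 - 1756086 = 879660.

879660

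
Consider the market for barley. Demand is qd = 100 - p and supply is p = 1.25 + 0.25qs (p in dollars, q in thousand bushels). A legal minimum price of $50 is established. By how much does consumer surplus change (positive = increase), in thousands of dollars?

-1870.5

Rearranging supply gives qs = 4p - 5. Without the control the market clears where 100 - p = 4p - 5, i.e. p* = 21 and q* = 79.
Because the floor (50) lies above the market-clearing price, it is binding.
At p = 50: qd = 100 - 50 = 50 and qs = 4·50 - 5 = 195.
Consumer surplus without the control is ½ · (100 - 21) · 79 = 3120.5.
With the floor, consumers buy 50 units at 50, so CS = ½ · (100 - 50) · 50 = 1250.
Change in consumer surplus = 1250 - 3120.5 = -1870.5.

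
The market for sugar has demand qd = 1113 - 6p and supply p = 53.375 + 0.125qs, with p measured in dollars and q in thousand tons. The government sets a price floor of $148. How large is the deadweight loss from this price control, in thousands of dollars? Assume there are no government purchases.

Rearranging supply gives qs = 8p - 427. Equilibrium: 1113 - 6p = 8p - 427, so 1540 = 14p and p* = 110, q* = 453.
Because the floor (148) lies above the market-clearing price, it is binding.
At p = 148: qd = 1113 - 6·148 = 225 and qs = 8·148 - 427 = 757.
Quantity traded falls to 225. At q = 225 the demand price is (1113 - 225)/6 = 148 and the supply price is (427 + 225)/8 = 81.5.
Deadweight loss = ½ · (148 - 81.5) · (453 - 225) = ½ · 66.5 · 228 = 7581.

7581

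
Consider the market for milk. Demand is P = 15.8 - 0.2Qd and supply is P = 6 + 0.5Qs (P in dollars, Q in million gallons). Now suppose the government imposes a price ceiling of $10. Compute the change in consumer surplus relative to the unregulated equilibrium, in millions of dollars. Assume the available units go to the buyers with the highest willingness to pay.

Rearranging demand gives Qd = 79 - 5P; rearranging supply gives Qs = 2P - 12. Without the control the market clears where 79 - 5P = 2P - 12, i.e. P* = 13 and Q* = 14.
The ceiling of 10 is below the equilibrium price 13, so it binds.
At P = 10: Qd = 79 - 5·10 = 29 and Qs = 2·10 - 12 = 8.
Consumer surplus without the control is ½ · (15.8 - 13) · 14 = 19.6.
With the ceiling, 8 units are sold at 10 (assume they go to the highest-value buyers). The demand price at Q = 8 is 14.2, so CS = ½ · [(15.8 - 10) + (14.2 - 10)] · 8 = 40.
Change in consumer surplus = 40 - 19.6 = 20.4.

20.4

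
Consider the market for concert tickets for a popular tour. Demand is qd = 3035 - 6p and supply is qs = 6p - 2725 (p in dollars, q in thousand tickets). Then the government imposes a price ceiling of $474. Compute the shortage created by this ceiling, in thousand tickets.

72

In a free market, 3035 - 6p = 6p - 2725 gives the equilibrium p* = 480, q* = 155.
Because the ceiling (474) lies below the market-clearing price, it is binding.
At p = 474: qd = 3035 - 6·474 = 191 and qs = 6·474 - 2725 = 119.
Shortage = qd - qs = 191 - 119 = 72.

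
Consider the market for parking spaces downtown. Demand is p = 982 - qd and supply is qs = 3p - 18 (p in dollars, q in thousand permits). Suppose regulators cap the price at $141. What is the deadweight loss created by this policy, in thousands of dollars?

Rearranging demand gives qd = 982 - p. Equilibrium: 982 - p = 3p - 18, so 1000 = 4p and p* = 250, q* = 732.
Because the ceiling (141) lies below the market-clearing price, it is binding.
At p = 141: qd = 982 - 141 = 841 and qs = 3·141 - 18 = 405.
Quantity traded falls to 405. At q = 405 the demand price is 982 - 405 = 577 and the supply price is (18 + 405)/3 = 141.
Deadweight loss = ½ · (577 - 141) · (732 - 405) = ½ · 436 · 327 = 71286.

71286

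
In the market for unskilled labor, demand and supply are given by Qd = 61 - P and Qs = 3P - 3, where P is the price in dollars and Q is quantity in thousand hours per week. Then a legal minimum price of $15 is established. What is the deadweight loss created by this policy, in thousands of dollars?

0

Setting quantity demanded equal to quantity supplied, 61 - P = 3P - 3, gives P* = 16 and Q* = 45.
Since 15 is below P* = 16, the floor does not bind and the free-market outcome prevails.
Since the control does not bind, no trades are prevented and deadweight loss is zero.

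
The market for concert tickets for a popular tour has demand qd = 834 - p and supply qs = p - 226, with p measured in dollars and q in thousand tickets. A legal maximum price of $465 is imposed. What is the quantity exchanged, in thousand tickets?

Without the control the market clears where 834 - p = p - 226, i.e. p* = 530 and q* = 304.
Because the ceiling (465) lies below the market-clearing price, it is binding.
At p = 465: qd = 834 - 465 = 369 and qs = 465 - 226 = 239.
The quantity actually transacted is the short side, supply: 239.

239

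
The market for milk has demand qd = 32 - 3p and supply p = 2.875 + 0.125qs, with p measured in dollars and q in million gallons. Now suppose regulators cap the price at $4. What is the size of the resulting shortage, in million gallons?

Rearranging supply gives qs = 8p - 23. Equilibrium: 32 - 3p = 8p - 23, so 55 = 11p and p* = 5, q* = 17.
Because the ceiling (4) lies below the market-clearing price, it is binding.
At p = 4: qd = 32 - 3·4 = 20 and qs = 8·4 - 23 = 9.
Shortage = qd - qs = 20 - 9 = 11.

11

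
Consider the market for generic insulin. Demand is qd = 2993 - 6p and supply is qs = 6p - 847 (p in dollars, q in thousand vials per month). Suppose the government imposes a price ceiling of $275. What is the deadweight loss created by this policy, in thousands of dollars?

12150

Equilibrium: 2993 - 6p = 6p - 847, so 3840 = 12p and p* = 320, q* = 1073.
Because the ceiling (275) lies below the market-clearing price, it is binding.
At p = 275: qd = 2993 - 6·275 = 1343 and qs = 6·275 - 847 = 803.
Quantity traded falls to 803. At q = 803 the demand price is (2993 - 803)/6 = 365 and the supply price is (847 + 803)/6 = 275.
Deadweight loss = ½ · (365 - 275) · (1073 - 803) = ½ · 90 · 270 = 12150.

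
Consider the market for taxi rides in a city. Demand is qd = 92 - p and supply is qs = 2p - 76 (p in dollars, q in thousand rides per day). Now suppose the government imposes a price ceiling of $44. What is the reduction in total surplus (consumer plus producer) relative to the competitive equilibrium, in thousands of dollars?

In a free market, 92 - p = 2p - 76 gives the equilibrium p* = 56, q* = 36.
Because the ceiling (44) lies below the market-clearing price, it is binding.
At p = 44: qd = 92 - 44 = 48 and qs = 2·44 - 76 = 12.
Quantity traded falls to 12. At q = 12 the demand price is 92 - 12 = 80 and the supply price is (76 + 12)/2 = 44.
Deadweight loss = ½ · (80 - 44) · (36 - 12) = ½ · 36 · 24 = 432.

432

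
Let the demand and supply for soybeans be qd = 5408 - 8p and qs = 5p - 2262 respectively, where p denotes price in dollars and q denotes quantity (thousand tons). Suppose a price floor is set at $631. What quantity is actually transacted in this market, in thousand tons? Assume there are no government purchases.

360

Equilibrium: 5408 - 8p = 5p - 2262, so 7670 = 13p and p* = 590, q* = 688.
Because the floor (631) lies above the market-clearing price, it is binding.
At p = 631: qd = 5408 - 8·631 = 360 and qs = 5·631 - 2262 = 893.
The quantity actually transacted is the short side, demand: 360.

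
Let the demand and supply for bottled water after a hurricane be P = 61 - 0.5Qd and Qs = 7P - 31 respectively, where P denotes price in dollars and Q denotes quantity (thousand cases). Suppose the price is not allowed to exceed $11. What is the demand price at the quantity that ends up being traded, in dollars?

Rearranging demand gives Qd = 122 - 2P. Without the control the market clears where 122 - 2P = 7P - 31, i.e. P* = 17 and Q* = 88.
Since 11 < 17, the ceiling is binding.
At P = 11: Qd = 122 - 2·11 = 100 and Qs = 7·11 - 31 = 46.
Only 46 units reach the market. On the demand curve, the marginal buyer's willingness to pay at Q = 46 is (122 - 46)/2 = 38.

38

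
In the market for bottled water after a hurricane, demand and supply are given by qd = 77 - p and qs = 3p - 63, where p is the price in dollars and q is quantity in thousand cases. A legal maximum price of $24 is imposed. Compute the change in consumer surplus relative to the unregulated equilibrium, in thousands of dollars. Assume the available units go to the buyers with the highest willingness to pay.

Equilibrium: 77 - p = 3p - 63, so 140 = 4p and p* = 35, q* = 42.
Since 24 < 35, the ceiling is binding.
At p = 24: qd = 77 - 24 = 53 and qs = 3·24 - 63 = 9.
Consumer surplus without the control is ½ · (77 - 35) · 42 = 882.
With the ceiling, 9 units are sold at 24 (assume they go to the highest-value buyers). The demand price at q = 9 is 68, so CS = ½ · [(77 - 24) + (68 - 24)] · 9 = 436.5.
Change in consumer surplus = 436.5 - 882 = -445.5.

-445.5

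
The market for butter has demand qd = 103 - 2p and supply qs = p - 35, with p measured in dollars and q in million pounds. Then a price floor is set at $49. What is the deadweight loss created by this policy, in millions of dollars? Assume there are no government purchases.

27

Equilibrium: 103 - 2p = p - 35, so 138 = 3p and p* = 46, q* = 11.
Since 49 > 46, the floor is binding.
At p = 49: qd = 103 - 2·49 = 5 and qs = 49 - 35 = 14.
Quantity traded falls to 5. At q = 5 the demand price is (103 - 5)/2 = 49 and the supply price is 35 + 5 = 40.
Deadweight loss = ½ · (49 - 40) · (11 - 5) = ½ · 9 · 6 = 27.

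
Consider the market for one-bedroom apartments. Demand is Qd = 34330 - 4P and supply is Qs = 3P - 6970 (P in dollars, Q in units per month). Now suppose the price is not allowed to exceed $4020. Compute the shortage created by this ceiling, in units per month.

13160

Without the control the market clears where 34330 - 4P = 3P - 6970, i.e. P* = 5900 and Q* = 10730.
The ceiling of 4020 is below the equilibrium price 5900, so it binds.
At P = 4020: Qd = 34330 - 4·4020 = 18250 and Qs = 3·4020 - 6970 = 5090.
Shortage = Qd - Qs = 18250 - 5090 = 13160.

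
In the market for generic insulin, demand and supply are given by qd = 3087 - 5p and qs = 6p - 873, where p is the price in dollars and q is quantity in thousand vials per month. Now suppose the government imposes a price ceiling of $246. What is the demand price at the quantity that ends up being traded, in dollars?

496.8

Without the control the market clears where 3087 - 5p = 6p - 873, i.e. p* = 360 and q* = 1287.
Because the ceiling (246) lies below the market-clearing price, it is binding.
At p = 246: qd = 3087 - 5·246 = 1857 and qs = 6·246 - 873 = 603.
Only 603 units reach the market. On the demand curve, the marginal buyer's willingness to pay at q = 603 is (3087 - 603)/5 = 496.8.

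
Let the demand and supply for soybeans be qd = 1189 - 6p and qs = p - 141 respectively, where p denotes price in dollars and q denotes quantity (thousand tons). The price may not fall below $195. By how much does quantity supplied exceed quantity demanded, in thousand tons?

In a free market, 1189 - 6p = p - 141 gives the equilibrium p* = 190, q* = 49.
Because the floor (195) lies above the market-clearing price, it is binding.
At p = 195: qd = 1189 - 6·195 = 19 and qs = 195 - 141 = 54.
Surplus = qs - qd = 54 - 19 = 35.

35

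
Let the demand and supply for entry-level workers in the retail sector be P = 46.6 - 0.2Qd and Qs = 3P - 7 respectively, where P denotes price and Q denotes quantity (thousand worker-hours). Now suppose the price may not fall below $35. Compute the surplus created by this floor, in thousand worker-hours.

40

Rearranging demand gives Qd = 233 - 5P. Setting quantity demanded equal to quantity supplied, 233 - 5P = 3P - 7, gives P* = 30 and Q* = 83.
The floor of 35 is above the equilibrium price 30, so it binds.
At P = 35: Qd = 233 - 5·35 = 58 and Qs = 3·35 - 7 = 98.
Surplus = Qs - Qd = 98 - 58 = 40.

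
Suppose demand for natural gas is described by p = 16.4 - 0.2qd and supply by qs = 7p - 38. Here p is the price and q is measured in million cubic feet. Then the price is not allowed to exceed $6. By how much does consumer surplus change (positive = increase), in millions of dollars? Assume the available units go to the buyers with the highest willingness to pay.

Rearranging demand gives qd = 82 - 5p. Equilibrium: 82 - 5p = 7p - 38, so 120 = 12p and p* = 10, q* = 32.
Because the ceiling (6) lies below the market-clearing price, it is binding.
At p = 6: qd = 82 - 5·6 = 52 and qs = 7·6 - 38 = 4.
Consumer surplus without the control is ½ · (16.4 - 10) · 32 = 102.4.
With the ceiling, 4 units are sold at 6 (assume they go to the highest-value buyers). The demand price at q = 4 is 15.6, so CS = ½ · [(16.4 - 6) + (15.6 - 6)] · 4 = 40.
Change in consumer surplus = 40 - 102.4 = -62.4.

-62.4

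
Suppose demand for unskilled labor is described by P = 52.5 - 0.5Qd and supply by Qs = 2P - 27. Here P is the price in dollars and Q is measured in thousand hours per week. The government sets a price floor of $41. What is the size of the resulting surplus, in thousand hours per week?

32

Rearranging demand gives Qd = 105 - 2P. Setting quantity demanded equal to quantity supplied, 105 - 2P = 2P - 27, gives P* = 33 and Q* = 39.
Since 41 > 33, the floor is binding.
At P = 41: Qd = 105 - 2·41 = 23 and Qs = 2·41 - 27 = 55.
Surplus = Qs - Qd = 55 - 23 = 32.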